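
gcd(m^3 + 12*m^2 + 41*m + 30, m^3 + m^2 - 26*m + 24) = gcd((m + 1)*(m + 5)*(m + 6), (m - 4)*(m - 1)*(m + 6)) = m + 6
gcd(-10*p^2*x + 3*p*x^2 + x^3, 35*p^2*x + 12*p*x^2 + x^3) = 5*p*x + x^2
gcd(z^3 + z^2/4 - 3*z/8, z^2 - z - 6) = 1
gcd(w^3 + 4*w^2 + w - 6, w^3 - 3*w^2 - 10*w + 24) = w + 3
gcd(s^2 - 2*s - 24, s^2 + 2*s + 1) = 1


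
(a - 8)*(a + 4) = a^2 - 4*a - 32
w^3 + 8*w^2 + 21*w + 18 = (w + 2)*(w + 3)^2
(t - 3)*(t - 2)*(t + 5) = t^3 - 19*t + 30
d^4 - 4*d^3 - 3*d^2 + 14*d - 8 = (d - 4)*(d - 1)^2*(d + 2)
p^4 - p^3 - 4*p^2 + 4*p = p*(p - 2)*(p - 1)*(p + 2)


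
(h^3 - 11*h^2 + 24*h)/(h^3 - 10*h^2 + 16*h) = (h - 3)/(h - 2)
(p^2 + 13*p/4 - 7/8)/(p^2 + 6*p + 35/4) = (4*p - 1)/(2*(2*p + 5))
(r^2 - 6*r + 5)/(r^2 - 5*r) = (r - 1)/r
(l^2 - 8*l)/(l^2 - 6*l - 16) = l/(l + 2)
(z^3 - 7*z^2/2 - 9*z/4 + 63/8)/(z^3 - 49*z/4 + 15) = (4*z^2 - 8*z - 21)/(2*(2*z^2 + 3*z - 20))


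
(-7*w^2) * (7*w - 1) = -49*w^3 + 7*w^2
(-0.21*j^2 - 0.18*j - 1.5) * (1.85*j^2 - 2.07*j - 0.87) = -0.3885*j^4 + 0.1017*j^3 - 2.2197*j^2 + 3.2616*j + 1.305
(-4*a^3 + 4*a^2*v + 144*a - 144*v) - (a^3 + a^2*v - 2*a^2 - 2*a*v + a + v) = -5*a^3 + 3*a^2*v + 2*a^2 + 2*a*v + 143*a - 145*v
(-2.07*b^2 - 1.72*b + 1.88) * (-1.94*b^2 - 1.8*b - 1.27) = 4.0158*b^4 + 7.0628*b^3 + 2.0777*b^2 - 1.1996*b - 2.3876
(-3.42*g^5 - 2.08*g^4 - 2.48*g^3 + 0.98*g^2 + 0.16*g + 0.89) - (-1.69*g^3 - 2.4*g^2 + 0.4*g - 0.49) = -3.42*g^5 - 2.08*g^4 - 0.79*g^3 + 3.38*g^2 - 0.24*g + 1.38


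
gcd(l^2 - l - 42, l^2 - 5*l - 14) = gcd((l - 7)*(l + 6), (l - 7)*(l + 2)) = l - 7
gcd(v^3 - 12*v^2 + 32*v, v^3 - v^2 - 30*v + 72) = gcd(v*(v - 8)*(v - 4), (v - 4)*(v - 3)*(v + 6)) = v - 4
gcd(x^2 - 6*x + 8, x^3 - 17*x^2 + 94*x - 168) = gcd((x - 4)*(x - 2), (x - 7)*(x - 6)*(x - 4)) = x - 4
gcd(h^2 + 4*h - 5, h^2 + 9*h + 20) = h + 5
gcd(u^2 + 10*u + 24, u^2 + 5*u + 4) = u + 4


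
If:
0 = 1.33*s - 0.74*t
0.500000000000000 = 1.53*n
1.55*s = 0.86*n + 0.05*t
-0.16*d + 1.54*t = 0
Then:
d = 3.33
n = 0.33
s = 0.19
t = 0.35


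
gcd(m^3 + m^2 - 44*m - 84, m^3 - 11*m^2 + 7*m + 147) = m - 7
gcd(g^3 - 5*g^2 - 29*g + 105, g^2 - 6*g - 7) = g - 7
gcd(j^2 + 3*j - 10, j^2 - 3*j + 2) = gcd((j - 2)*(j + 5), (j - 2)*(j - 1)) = j - 2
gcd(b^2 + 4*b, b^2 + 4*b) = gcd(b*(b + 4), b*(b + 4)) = b^2 + 4*b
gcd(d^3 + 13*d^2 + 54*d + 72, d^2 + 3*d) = d + 3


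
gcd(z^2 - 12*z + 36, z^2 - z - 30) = z - 6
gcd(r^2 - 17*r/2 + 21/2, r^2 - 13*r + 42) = r - 7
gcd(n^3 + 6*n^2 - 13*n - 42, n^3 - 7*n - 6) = n^2 - n - 6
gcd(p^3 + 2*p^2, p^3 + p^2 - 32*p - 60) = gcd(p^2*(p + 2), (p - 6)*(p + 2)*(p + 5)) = p + 2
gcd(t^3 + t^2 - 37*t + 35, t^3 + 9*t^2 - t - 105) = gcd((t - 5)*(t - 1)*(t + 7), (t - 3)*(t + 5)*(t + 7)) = t + 7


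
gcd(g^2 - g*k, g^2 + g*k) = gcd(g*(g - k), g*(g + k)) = g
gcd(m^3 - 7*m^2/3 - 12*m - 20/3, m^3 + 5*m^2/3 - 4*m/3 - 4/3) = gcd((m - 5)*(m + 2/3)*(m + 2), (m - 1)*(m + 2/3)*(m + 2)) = m^2 + 8*m/3 + 4/3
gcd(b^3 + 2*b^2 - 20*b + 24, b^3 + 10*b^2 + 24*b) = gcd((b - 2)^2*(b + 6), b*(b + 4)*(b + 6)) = b + 6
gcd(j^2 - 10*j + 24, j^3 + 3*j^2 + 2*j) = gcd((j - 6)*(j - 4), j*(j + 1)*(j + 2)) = 1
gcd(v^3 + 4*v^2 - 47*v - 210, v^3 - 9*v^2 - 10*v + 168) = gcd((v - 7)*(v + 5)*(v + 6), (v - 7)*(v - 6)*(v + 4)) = v - 7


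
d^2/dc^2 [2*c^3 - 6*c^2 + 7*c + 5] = 12*c - 12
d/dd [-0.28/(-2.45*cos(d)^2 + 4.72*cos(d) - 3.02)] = (1.372*cos(d) - 1.3216)*sin(d)/(2.45*cos(d)^2 - 4.72*cos(d) + 3.02)^2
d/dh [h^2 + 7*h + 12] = 2*h + 7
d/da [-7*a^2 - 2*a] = -14*a - 2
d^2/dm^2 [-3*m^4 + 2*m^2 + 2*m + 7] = 4 - 36*m^2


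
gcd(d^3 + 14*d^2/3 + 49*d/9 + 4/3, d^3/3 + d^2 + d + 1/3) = 1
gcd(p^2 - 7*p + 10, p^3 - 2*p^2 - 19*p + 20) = p - 5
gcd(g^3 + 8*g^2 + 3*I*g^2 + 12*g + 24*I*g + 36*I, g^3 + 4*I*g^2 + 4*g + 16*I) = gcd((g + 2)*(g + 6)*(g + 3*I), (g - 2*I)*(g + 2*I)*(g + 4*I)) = 1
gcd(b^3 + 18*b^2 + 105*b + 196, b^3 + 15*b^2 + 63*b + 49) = b^2 + 14*b + 49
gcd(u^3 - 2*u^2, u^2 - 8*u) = u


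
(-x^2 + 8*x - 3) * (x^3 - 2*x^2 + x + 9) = -x^5 + 10*x^4 - 20*x^3 + 5*x^2 + 69*x - 27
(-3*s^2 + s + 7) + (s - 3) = -3*s^2 + 2*s + 4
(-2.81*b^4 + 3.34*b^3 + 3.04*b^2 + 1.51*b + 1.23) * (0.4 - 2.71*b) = 7.6151*b^5 - 10.1754*b^4 - 6.9024*b^3 - 2.8761*b^2 - 2.7293*b + 0.492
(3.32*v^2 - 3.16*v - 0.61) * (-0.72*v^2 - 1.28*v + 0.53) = -2.3904*v^4 - 1.9744*v^3 + 6.2436*v^2 - 0.894*v - 0.3233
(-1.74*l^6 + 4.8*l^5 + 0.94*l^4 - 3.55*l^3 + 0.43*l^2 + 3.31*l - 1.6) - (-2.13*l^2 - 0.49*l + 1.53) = -1.74*l^6 + 4.8*l^5 + 0.94*l^4 - 3.55*l^3 + 2.56*l^2 + 3.8*l - 3.13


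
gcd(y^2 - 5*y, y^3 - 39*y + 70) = y - 5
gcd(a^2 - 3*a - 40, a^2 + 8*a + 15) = a + 5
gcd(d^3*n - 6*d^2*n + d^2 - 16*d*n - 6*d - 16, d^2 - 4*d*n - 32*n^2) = 1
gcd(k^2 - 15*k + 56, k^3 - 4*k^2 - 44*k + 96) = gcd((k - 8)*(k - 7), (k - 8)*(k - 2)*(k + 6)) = k - 8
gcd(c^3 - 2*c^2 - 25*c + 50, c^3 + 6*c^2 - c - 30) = c^2 + 3*c - 10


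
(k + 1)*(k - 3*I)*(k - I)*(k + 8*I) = k^4 + k^3 + 4*I*k^3 + 29*k^2 + 4*I*k^2 + 29*k - 24*I*k - 24*I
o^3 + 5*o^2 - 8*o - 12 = (o - 2)*(o + 1)*(o + 6)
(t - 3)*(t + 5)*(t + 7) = t^3 + 9*t^2 - t - 105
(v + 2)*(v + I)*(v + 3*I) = v^3 + 2*v^2 + 4*I*v^2 - 3*v + 8*I*v - 6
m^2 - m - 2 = (m - 2)*(m + 1)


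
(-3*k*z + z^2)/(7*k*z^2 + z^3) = (-3*k + z)/(z*(7*k + z))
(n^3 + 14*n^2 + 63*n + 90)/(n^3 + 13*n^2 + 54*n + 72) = (n + 5)/(n + 4)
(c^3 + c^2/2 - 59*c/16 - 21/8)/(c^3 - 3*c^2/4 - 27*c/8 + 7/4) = (4*c + 3)/(2*(2*c - 1))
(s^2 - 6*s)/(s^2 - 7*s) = (s - 6)/(s - 7)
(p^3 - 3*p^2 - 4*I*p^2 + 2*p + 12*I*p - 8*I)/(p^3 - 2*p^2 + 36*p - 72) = (p^2 - p*(1 + 4*I) + 4*I)/(p^2 + 36)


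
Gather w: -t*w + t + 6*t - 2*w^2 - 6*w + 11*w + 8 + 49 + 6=7*t - 2*w^2 + w*(5 - t) + 63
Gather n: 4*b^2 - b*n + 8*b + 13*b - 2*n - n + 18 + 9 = 4*b^2 + 21*b + n*(-b - 3) + 27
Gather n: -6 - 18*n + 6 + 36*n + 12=18*n + 12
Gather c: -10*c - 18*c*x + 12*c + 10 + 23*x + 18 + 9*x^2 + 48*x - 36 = c*(2 - 18*x) + 9*x^2 + 71*x - 8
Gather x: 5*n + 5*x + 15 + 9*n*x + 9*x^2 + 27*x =5*n + 9*x^2 + x*(9*n + 32) + 15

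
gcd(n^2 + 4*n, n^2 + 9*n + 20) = n + 4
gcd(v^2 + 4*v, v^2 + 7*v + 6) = 1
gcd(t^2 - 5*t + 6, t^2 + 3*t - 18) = t - 3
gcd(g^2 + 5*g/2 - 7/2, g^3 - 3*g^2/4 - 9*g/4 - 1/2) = 1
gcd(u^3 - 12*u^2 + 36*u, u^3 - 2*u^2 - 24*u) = u^2 - 6*u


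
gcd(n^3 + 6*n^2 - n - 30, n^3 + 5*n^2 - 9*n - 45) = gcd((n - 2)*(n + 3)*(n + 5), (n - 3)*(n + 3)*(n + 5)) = n^2 + 8*n + 15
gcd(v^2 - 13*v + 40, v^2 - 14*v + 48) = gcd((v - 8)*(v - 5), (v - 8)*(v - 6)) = v - 8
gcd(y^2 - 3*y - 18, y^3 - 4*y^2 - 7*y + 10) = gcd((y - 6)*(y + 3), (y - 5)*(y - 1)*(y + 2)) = 1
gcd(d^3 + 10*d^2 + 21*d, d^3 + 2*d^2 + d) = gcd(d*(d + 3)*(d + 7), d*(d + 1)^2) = d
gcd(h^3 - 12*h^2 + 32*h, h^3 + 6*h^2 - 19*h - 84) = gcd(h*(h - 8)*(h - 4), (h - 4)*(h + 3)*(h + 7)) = h - 4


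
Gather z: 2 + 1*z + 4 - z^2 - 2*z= -z^2 - z + 6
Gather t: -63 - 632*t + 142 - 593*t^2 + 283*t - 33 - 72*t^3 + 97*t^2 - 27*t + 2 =-72*t^3 - 496*t^2 - 376*t + 48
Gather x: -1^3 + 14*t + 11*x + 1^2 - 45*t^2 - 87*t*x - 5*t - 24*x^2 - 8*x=-45*t^2 + 9*t - 24*x^2 + x*(3 - 87*t)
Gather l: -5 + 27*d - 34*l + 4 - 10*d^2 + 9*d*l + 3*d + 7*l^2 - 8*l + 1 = -10*d^2 + 30*d + 7*l^2 + l*(9*d - 42)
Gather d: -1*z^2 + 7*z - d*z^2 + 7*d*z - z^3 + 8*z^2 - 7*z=d*(-z^2 + 7*z) - z^3 + 7*z^2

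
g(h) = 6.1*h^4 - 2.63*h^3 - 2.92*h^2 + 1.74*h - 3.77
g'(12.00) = 40958.70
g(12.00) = 121541.59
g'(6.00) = 4953.06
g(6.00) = 7239.07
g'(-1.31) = -59.00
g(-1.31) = 12.82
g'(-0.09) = 2.18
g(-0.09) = -3.95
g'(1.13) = 20.27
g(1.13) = 0.62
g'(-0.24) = 2.35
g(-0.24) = -4.30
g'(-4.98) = -3178.40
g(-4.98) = 3991.83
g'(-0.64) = -4.15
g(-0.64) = -4.37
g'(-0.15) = 2.36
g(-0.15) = -4.08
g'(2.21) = 213.67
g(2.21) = 102.94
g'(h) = 24.4*h^3 - 7.89*h^2 - 5.84*h + 1.74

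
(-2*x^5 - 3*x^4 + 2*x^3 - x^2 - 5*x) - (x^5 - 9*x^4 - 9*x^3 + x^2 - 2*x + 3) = -3*x^5 + 6*x^4 + 11*x^3 - 2*x^2 - 3*x - 3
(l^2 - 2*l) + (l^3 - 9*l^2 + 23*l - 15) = l^3 - 8*l^2 + 21*l - 15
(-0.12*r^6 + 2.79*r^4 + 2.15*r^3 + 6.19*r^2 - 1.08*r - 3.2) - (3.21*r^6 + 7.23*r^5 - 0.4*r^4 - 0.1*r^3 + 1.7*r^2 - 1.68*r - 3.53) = -3.33*r^6 - 7.23*r^5 + 3.19*r^4 + 2.25*r^3 + 4.49*r^2 + 0.6*r + 0.33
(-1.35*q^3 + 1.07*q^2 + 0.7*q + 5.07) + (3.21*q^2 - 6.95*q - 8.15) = -1.35*q^3 + 4.28*q^2 - 6.25*q - 3.08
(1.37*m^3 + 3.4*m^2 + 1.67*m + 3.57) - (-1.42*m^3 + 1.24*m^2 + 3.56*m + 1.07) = 2.79*m^3 + 2.16*m^2 - 1.89*m + 2.5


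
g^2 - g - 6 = (g - 3)*(g + 2)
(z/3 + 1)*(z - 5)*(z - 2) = z^3/3 - 4*z^2/3 - 11*z/3 + 10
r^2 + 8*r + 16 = (r + 4)^2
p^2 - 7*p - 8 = (p - 8)*(p + 1)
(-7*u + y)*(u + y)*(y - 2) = -7*u^2*y + 14*u^2 - 6*u*y^2 + 12*u*y + y^3 - 2*y^2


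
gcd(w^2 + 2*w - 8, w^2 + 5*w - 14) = w - 2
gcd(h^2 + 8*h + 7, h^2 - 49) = h + 7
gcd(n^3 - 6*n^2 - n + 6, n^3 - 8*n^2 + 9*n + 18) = n^2 - 5*n - 6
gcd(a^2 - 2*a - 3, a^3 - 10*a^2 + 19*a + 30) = a + 1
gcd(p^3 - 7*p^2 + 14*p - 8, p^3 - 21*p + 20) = p^2 - 5*p + 4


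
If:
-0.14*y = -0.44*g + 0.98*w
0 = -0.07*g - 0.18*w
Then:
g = 0.170500676589986*y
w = -0.0663058186738836*y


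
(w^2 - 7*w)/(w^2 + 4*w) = (w - 7)/(w + 4)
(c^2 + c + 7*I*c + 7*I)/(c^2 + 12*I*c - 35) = (c + 1)/(c + 5*I)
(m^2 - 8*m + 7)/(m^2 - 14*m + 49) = (m - 1)/(m - 7)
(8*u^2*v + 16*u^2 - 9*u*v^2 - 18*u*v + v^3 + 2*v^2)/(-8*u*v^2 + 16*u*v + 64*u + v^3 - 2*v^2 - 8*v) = (-u + v)/(v - 4)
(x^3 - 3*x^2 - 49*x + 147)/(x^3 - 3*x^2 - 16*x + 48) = (x^2 - 49)/(x^2 - 16)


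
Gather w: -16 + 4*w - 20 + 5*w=9*w - 36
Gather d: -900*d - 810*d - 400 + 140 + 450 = 190 - 1710*d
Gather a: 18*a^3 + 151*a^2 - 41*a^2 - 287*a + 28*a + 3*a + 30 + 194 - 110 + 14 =18*a^3 + 110*a^2 - 256*a + 128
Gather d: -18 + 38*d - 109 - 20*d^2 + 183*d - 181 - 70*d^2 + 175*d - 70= -90*d^2 + 396*d - 378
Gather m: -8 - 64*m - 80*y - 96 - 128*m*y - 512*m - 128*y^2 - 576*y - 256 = m*(-128*y - 576) - 128*y^2 - 656*y - 360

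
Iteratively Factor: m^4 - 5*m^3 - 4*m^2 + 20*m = (m - 2)*(m^3 - 3*m^2 - 10*m) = m*(m - 2)*(m^2 - 3*m - 10) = m*(m - 5)*(m - 2)*(m + 2)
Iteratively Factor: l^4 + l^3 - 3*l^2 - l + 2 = (l - 1)*(l^3 + 2*l^2 - l - 2) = (l - 1)*(l + 1)*(l^2 + l - 2) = (l - 1)*(l + 1)*(l + 2)*(l - 1)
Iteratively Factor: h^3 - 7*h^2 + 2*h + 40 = (h - 4)*(h^2 - 3*h - 10) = (h - 5)*(h - 4)*(h + 2)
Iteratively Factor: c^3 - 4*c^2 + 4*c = (c)*(c^2 - 4*c + 4) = c*(c - 2)*(c - 2)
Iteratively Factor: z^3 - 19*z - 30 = (z - 5)*(z^2 + 5*z + 6) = (z - 5)*(z + 3)*(z + 2)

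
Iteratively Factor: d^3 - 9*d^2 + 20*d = (d - 4)*(d^2 - 5*d) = (d - 5)*(d - 4)*(d)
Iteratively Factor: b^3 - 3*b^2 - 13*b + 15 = (b - 5)*(b^2 + 2*b - 3) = (b - 5)*(b + 3)*(b - 1)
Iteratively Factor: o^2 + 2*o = (o)*(o + 2)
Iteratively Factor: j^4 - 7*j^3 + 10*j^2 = (j - 2)*(j^3 - 5*j^2) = j*(j - 2)*(j^2 - 5*j) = j*(j - 5)*(j - 2)*(j)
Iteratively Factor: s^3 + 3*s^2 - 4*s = (s + 4)*(s^2 - s) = s*(s + 4)*(s - 1)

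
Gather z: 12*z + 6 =12*z + 6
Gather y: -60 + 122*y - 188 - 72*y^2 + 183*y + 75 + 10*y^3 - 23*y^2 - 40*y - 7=10*y^3 - 95*y^2 + 265*y - 180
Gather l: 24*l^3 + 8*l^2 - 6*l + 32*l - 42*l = 24*l^3 + 8*l^2 - 16*l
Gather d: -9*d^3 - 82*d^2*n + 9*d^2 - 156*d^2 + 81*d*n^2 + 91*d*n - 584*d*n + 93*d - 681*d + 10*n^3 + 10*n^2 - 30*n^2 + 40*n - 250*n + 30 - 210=-9*d^3 + d^2*(-82*n - 147) + d*(81*n^2 - 493*n - 588) + 10*n^3 - 20*n^2 - 210*n - 180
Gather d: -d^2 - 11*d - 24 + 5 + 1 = -d^2 - 11*d - 18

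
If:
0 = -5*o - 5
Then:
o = -1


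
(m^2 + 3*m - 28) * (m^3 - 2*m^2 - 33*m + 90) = m^5 + m^4 - 67*m^3 + 47*m^2 + 1194*m - 2520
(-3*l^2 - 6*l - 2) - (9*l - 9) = -3*l^2 - 15*l + 7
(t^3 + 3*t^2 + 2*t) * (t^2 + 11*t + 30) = t^5 + 14*t^4 + 65*t^3 + 112*t^2 + 60*t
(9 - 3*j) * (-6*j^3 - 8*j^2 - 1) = 18*j^4 - 30*j^3 - 72*j^2 + 3*j - 9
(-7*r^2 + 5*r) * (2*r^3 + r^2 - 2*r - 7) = -14*r^5 + 3*r^4 + 19*r^3 + 39*r^2 - 35*r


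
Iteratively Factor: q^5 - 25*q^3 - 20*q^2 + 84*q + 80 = (q + 4)*(q^4 - 4*q^3 - 9*q^2 + 16*q + 20) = (q + 2)*(q + 4)*(q^3 - 6*q^2 + 3*q + 10) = (q - 5)*(q + 2)*(q + 4)*(q^2 - q - 2) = (q - 5)*(q - 2)*(q + 2)*(q + 4)*(q + 1)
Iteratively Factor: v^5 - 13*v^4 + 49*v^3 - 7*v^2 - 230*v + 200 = (v - 5)*(v^4 - 8*v^3 + 9*v^2 + 38*v - 40) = (v - 5)*(v - 4)*(v^3 - 4*v^2 - 7*v + 10) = (v - 5)^2*(v - 4)*(v^2 + v - 2) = (v - 5)^2*(v - 4)*(v - 1)*(v + 2)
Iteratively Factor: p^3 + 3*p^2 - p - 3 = (p - 1)*(p^2 + 4*p + 3) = (p - 1)*(p + 1)*(p + 3)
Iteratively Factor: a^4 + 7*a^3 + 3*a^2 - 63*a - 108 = (a + 3)*(a^3 + 4*a^2 - 9*a - 36) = (a - 3)*(a + 3)*(a^2 + 7*a + 12) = (a - 3)*(a + 3)*(a + 4)*(a + 3)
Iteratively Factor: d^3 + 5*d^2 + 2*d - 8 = (d + 2)*(d^2 + 3*d - 4) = (d - 1)*(d + 2)*(d + 4)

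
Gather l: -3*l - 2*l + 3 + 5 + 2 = 10 - 5*l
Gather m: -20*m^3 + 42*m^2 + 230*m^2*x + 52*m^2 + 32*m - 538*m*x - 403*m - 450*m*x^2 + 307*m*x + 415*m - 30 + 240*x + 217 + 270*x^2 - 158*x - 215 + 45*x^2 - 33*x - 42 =-20*m^3 + m^2*(230*x + 94) + m*(-450*x^2 - 231*x + 44) + 315*x^2 + 49*x - 70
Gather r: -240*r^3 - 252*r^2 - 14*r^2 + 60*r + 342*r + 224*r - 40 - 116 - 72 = -240*r^3 - 266*r^2 + 626*r - 228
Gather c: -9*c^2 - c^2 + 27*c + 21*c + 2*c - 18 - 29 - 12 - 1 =-10*c^2 + 50*c - 60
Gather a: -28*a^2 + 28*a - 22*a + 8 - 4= -28*a^2 + 6*a + 4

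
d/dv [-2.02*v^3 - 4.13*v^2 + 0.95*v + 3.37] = -6.06*v^2 - 8.26*v + 0.95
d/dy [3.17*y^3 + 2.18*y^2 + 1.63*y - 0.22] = 9.51*y^2 + 4.36*y + 1.63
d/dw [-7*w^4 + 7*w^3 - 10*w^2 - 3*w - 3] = -28*w^3 + 21*w^2 - 20*w - 3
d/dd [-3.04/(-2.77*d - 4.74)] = -8.4208/(2.77*d + 4.74)^2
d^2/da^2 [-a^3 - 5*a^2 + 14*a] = -6*a - 10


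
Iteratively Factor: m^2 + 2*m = (m + 2)*(m)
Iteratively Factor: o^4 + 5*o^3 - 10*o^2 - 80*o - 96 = (o - 4)*(o^3 + 9*o^2 + 26*o + 24) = (o - 4)*(o + 2)*(o^2 + 7*o + 12) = (o - 4)*(o + 2)*(o + 4)*(o + 3)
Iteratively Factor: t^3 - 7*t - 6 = (t - 3)*(t^2 + 3*t + 2) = (t - 3)*(t + 1)*(t + 2)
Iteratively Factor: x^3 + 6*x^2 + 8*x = (x)*(x^2 + 6*x + 8) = x*(x + 4)*(x + 2)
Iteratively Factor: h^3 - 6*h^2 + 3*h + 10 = (h - 5)*(h^2 - h - 2) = (h - 5)*(h + 1)*(h - 2)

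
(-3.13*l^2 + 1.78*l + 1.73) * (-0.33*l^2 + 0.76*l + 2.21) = 1.0329*l^4 - 2.9662*l^3 - 6.1354*l^2 + 5.2486*l + 3.8233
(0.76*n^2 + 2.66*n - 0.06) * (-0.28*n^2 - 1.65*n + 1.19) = -0.2128*n^4 - 1.9988*n^3 - 3.4678*n^2 + 3.2644*n - 0.0714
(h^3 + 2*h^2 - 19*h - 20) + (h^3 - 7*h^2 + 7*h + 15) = 2*h^3 - 5*h^2 - 12*h - 5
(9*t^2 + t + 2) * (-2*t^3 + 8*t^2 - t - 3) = -18*t^5 + 70*t^4 - 5*t^3 - 12*t^2 - 5*t - 6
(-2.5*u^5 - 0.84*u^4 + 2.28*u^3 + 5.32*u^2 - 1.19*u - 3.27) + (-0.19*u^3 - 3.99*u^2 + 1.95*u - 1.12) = -2.5*u^5 - 0.84*u^4 + 2.09*u^3 + 1.33*u^2 + 0.76*u - 4.39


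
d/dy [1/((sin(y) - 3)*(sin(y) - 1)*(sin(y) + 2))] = (-3*sin(y)^2 + 4*sin(y) + 5)*cos(y)/((sin(y) - 3)^2*(sin(y) - 1)^2*(sin(y) + 2)^2)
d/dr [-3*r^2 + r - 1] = 1 - 6*r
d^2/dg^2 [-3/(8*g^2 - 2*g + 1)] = 24*(16*g^2 - 4*g - (8*g - 1)^2 + 2)/(8*g^2 - 2*g + 1)^3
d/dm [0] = 0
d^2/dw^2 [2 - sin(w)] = sin(w)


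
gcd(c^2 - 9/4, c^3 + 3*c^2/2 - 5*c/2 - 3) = c - 3/2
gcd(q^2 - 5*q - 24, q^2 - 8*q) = q - 8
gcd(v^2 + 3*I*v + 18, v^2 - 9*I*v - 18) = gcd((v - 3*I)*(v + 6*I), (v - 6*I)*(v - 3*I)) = v - 3*I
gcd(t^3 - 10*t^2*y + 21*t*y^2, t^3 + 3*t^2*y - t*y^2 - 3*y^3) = 1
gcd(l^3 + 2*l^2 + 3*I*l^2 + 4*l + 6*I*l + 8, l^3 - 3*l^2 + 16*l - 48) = l + 4*I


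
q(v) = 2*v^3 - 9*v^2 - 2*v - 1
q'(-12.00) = 1078.00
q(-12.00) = -4729.00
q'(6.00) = 106.00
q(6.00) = 95.00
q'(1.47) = -15.49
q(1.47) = -17.04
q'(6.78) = 151.77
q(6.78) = 195.06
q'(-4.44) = 196.20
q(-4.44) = -344.60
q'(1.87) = -14.68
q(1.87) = -23.13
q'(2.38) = -10.85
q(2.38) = -29.78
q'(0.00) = -2.00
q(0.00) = -1.00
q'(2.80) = -5.36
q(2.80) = -33.26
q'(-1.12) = 25.69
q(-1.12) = -12.86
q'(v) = 6*v^2 - 18*v - 2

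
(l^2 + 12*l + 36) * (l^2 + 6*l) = l^4 + 18*l^3 + 108*l^2 + 216*l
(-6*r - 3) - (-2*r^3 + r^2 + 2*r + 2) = 2*r^3 - r^2 - 8*r - 5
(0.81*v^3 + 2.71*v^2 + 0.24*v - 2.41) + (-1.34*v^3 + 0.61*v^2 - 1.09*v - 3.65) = -0.53*v^3 + 3.32*v^2 - 0.85*v - 6.06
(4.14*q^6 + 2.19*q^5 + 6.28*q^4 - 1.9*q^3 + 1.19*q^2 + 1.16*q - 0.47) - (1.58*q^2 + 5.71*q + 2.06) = 4.14*q^6 + 2.19*q^5 + 6.28*q^4 - 1.9*q^3 - 0.39*q^2 - 4.55*q - 2.53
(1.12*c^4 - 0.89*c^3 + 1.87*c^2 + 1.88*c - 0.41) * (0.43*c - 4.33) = 0.4816*c^5 - 5.2323*c^4 + 4.6578*c^3 - 7.2887*c^2 - 8.3167*c + 1.7753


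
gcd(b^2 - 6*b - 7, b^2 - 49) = b - 7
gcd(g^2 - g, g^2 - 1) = g - 1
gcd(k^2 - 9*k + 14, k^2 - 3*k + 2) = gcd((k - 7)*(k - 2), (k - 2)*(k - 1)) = k - 2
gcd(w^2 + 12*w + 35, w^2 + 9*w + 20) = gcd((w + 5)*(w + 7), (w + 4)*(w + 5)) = w + 5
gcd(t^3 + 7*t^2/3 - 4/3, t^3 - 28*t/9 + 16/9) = t^2 + 4*t/3 - 4/3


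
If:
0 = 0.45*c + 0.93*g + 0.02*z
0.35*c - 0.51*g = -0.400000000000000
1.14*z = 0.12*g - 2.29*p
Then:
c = -0.0183783783783784*z - 0.67027027027027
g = 0.324324324324324 - 0.0126126126126126*z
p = 0.0169951610999646 - 0.498477516818128*z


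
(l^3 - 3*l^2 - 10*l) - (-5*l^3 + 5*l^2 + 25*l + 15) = 6*l^3 - 8*l^2 - 35*l - 15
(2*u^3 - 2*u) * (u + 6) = 2*u^4 + 12*u^3 - 2*u^2 - 12*u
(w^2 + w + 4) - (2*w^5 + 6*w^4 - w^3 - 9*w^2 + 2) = -2*w^5 - 6*w^4 + w^3 + 10*w^2 + w + 2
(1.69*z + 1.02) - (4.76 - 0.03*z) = 1.72*z - 3.74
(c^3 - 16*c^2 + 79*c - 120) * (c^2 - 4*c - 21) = c^5 - 20*c^4 + 122*c^3 - 100*c^2 - 1179*c + 2520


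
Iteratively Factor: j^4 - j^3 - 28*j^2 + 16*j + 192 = (j + 4)*(j^3 - 5*j^2 - 8*j + 48) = (j - 4)*(j + 4)*(j^2 - j - 12) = (j - 4)*(j + 3)*(j + 4)*(j - 4)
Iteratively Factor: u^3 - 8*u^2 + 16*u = (u - 4)*(u^2 - 4*u) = u*(u - 4)*(u - 4)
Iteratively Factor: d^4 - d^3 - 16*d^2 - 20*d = (d)*(d^3 - d^2 - 16*d - 20) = d*(d + 2)*(d^2 - 3*d - 10) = d*(d + 2)^2*(d - 5)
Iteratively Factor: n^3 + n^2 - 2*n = (n)*(n^2 + n - 2) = n*(n + 2)*(n - 1)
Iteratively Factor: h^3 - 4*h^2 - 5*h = (h + 1)*(h^2 - 5*h) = (h - 5)*(h + 1)*(h)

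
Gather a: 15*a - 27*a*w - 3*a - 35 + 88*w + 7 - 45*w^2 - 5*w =a*(12 - 27*w) - 45*w^2 + 83*w - 28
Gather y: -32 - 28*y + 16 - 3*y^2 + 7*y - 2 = -3*y^2 - 21*y - 18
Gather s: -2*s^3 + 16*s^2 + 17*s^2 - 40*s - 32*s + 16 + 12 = -2*s^3 + 33*s^2 - 72*s + 28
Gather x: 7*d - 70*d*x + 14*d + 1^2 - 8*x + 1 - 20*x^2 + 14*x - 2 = 21*d - 20*x^2 + x*(6 - 70*d)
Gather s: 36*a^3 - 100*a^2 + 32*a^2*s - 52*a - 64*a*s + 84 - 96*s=36*a^3 - 100*a^2 - 52*a + s*(32*a^2 - 64*a - 96) + 84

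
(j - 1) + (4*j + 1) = 5*j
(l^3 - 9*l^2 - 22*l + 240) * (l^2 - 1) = l^5 - 9*l^4 - 23*l^3 + 249*l^2 + 22*l - 240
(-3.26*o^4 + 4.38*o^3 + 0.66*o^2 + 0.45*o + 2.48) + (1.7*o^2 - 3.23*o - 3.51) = -3.26*o^4 + 4.38*o^3 + 2.36*o^2 - 2.78*o - 1.03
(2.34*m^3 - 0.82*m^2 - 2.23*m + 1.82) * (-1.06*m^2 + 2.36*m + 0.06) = -2.4804*m^5 + 6.3916*m^4 + 0.569*m^3 - 7.2412*m^2 + 4.1614*m + 0.1092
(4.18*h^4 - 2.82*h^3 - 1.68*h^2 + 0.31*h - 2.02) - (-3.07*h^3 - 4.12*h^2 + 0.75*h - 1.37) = 4.18*h^4 + 0.25*h^3 + 2.44*h^2 - 0.44*h - 0.65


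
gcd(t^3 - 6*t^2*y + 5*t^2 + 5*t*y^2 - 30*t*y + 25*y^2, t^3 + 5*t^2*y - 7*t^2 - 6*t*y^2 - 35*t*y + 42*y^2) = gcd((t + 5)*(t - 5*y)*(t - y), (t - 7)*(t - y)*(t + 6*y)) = -t + y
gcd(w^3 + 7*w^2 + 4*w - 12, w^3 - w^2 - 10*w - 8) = w + 2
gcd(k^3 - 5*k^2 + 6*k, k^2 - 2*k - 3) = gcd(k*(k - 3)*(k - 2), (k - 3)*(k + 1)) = k - 3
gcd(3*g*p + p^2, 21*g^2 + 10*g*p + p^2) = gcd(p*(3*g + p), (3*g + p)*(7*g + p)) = 3*g + p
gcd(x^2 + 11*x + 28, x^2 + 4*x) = x + 4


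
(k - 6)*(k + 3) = k^2 - 3*k - 18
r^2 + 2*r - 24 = (r - 4)*(r + 6)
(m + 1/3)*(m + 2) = m^2 + 7*m/3 + 2/3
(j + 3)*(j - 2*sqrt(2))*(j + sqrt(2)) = j^3 - sqrt(2)*j^2 + 3*j^2 - 3*sqrt(2)*j - 4*j - 12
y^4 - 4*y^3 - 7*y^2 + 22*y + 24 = (y - 4)*(y - 3)*(y + 1)*(y + 2)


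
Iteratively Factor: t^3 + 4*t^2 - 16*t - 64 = (t + 4)*(t^2 - 16) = (t - 4)*(t + 4)*(t + 4)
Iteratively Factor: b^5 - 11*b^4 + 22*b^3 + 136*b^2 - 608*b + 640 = (b - 5)*(b^4 - 6*b^3 - 8*b^2 + 96*b - 128) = (b - 5)*(b - 4)*(b^3 - 2*b^2 - 16*b + 32) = (b - 5)*(b - 4)^2*(b^2 + 2*b - 8) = (b - 5)*(b - 4)^2*(b - 2)*(b + 4)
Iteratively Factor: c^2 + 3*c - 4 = (c + 4)*(c - 1)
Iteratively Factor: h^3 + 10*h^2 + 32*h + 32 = (h + 2)*(h^2 + 8*h + 16) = (h + 2)*(h + 4)*(h + 4)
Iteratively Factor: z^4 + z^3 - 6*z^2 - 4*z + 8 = (z + 2)*(z^3 - z^2 - 4*z + 4) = (z + 2)^2*(z^2 - 3*z + 2) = (z - 1)*(z + 2)^2*(z - 2)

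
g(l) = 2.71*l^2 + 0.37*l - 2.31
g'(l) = 5.42*l + 0.37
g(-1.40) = 2.48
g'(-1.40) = -7.22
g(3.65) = 35.14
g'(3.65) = 20.15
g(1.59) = 5.13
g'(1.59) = 8.99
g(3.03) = 23.69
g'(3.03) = 16.79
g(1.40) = 3.52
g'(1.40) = 7.96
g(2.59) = 16.83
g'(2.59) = 14.41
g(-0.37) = -2.08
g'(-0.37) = -1.64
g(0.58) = -1.18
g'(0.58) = 3.51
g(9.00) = 220.53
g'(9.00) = 49.15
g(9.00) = 220.53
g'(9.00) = 49.15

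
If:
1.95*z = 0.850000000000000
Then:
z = 0.44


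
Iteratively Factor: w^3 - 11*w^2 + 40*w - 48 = (w - 4)*(w^2 - 7*w + 12) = (w - 4)^2*(w - 3)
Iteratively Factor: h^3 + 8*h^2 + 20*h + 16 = (h + 2)*(h^2 + 6*h + 8) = (h + 2)^2*(h + 4)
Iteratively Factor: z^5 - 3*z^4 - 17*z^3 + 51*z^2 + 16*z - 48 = (z - 3)*(z^4 - 17*z^2 + 16) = (z - 3)*(z + 1)*(z^3 - z^2 - 16*z + 16) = (z - 3)*(z + 1)*(z + 4)*(z^2 - 5*z + 4) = (z - 4)*(z - 3)*(z + 1)*(z + 4)*(z - 1)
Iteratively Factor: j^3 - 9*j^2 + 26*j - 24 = (j - 2)*(j^2 - 7*j + 12) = (j - 3)*(j - 2)*(j - 4)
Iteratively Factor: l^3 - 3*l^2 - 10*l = (l + 2)*(l^2 - 5*l) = l*(l + 2)*(l - 5)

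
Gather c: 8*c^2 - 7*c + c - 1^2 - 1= 8*c^2 - 6*c - 2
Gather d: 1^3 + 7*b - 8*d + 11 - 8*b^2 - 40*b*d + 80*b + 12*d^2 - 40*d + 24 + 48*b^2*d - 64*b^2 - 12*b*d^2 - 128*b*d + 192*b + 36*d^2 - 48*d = -72*b^2 + 279*b + d^2*(48 - 12*b) + d*(48*b^2 - 168*b - 96) + 36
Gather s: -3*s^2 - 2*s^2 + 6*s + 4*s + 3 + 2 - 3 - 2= -5*s^2 + 10*s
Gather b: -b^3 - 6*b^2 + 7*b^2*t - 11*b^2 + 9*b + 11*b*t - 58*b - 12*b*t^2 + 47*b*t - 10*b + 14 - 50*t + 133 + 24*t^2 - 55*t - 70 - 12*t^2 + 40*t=-b^3 + b^2*(7*t - 17) + b*(-12*t^2 + 58*t - 59) + 12*t^2 - 65*t + 77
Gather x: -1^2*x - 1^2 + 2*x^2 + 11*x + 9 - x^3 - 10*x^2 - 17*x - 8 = -x^3 - 8*x^2 - 7*x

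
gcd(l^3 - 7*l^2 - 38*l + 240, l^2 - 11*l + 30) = l - 5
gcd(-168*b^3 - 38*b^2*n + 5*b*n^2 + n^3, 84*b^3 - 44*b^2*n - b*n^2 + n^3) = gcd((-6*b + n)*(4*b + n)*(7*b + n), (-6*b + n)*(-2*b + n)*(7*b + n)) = 42*b^2 - b*n - n^2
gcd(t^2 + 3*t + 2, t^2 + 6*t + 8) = t + 2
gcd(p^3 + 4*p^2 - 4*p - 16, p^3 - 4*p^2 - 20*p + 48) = p^2 + 2*p - 8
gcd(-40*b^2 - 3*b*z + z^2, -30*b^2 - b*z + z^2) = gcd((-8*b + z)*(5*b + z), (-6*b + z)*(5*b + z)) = 5*b + z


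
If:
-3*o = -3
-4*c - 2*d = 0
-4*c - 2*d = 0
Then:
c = -d/2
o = 1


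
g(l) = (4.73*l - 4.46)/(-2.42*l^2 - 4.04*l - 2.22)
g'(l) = (4.73*l - 4.46)*(4.84*l + 4.04)/(-2.42*l^2 - 4.04*l - 2.22)^2 + 4.73/(-2.42*l^2 - 4.04*l - 2.22)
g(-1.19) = 12.02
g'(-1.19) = 18.99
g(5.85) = -0.21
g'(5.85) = 0.02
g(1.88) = -0.24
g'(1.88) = -0.08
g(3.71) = -0.26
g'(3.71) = 0.02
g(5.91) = -0.21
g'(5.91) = 0.02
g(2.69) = -0.27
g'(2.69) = -0.00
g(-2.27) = 2.75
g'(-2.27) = 2.61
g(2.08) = -0.25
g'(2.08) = -0.05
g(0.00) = 2.01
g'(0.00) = -5.79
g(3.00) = -0.27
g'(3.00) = 0.01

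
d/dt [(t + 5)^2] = 2*t + 10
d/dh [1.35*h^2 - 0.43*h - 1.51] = 2.7*h - 0.43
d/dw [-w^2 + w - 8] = 1 - 2*w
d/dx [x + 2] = 1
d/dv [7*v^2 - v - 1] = 14*v - 1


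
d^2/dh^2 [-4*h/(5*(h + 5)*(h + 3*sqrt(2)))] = 8*(-h*(h + 5)^2 - h*(h + 5)*(h + 3*sqrt(2)) - h*(h + 3*sqrt(2))^2 + (h + 5)^2*(h + 3*sqrt(2)) + (h + 5)*(h + 3*sqrt(2))^2)/(5*(h + 5)^3*(h + 3*sqrt(2))^3)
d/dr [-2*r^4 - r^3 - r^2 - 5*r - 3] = -8*r^3 - 3*r^2 - 2*r - 5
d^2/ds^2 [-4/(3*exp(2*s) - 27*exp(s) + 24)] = 4*(-2*(2*exp(s) - 9)^2*exp(s) + (4*exp(s) - 9)*(exp(2*s) - 9*exp(s) + 8))*exp(s)/(3*(exp(2*s) - 9*exp(s) + 8)^3)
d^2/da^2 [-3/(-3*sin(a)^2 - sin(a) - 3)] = 3*(-36*sin(a)^4 - 9*sin(a)^3 + 89*sin(a)^2 + 21*sin(a) - 16)/(3*sin(a)^2 + sin(a) + 3)^3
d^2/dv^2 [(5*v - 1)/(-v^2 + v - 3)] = 2*(-(2*v - 1)^2*(5*v - 1) + 3*(5*v - 2)*(v^2 - v + 3))/(v^2 - v + 3)^3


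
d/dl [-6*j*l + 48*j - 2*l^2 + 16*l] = -6*j - 4*l + 16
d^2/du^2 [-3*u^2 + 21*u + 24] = -6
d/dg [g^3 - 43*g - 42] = 3*g^2 - 43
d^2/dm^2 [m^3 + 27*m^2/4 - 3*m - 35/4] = 6*m + 27/2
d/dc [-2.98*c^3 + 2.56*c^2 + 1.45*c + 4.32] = -8.94*c^2 + 5.12*c + 1.45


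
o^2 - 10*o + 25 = (o - 5)^2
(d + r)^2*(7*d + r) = 7*d^3 + 15*d^2*r + 9*d*r^2 + r^3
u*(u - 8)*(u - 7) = u^3 - 15*u^2 + 56*u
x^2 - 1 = (x - 1)*(x + 1)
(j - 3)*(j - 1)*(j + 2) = j^3 - 2*j^2 - 5*j + 6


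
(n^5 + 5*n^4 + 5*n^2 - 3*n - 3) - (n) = n^5 + 5*n^4 + 5*n^2 - 4*n - 3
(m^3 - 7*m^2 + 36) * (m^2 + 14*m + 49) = m^5 + 7*m^4 - 49*m^3 - 307*m^2 + 504*m + 1764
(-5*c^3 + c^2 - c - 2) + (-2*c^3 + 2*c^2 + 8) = -7*c^3 + 3*c^2 - c + 6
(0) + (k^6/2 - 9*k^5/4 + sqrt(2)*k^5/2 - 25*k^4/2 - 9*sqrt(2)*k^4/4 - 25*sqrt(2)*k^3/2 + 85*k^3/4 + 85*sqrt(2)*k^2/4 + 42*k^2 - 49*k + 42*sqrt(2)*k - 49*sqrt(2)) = k^6/2 - 9*k^5/4 + sqrt(2)*k^5/2 - 25*k^4/2 - 9*sqrt(2)*k^4/4 - 25*sqrt(2)*k^3/2 + 85*k^3/4 + 85*sqrt(2)*k^2/4 + 42*k^2 - 49*k + 42*sqrt(2)*k - 49*sqrt(2)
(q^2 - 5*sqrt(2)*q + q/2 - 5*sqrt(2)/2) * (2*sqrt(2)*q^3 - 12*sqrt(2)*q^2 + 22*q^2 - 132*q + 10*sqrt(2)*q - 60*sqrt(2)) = 2*sqrt(2)*q^5 - 11*sqrt(2)*q^4 + 2*q^4 - 106*sqrt(2)*q^3 - 11*q^3 - 106*q^2 + 550*sqrt(2)*q^2 + 300*sqrt(2)*q + 550*q + 300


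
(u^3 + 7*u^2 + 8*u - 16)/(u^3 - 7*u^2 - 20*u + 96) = (u^2 + 3*u - 4)/(u^2 - 11*u + 24)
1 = 1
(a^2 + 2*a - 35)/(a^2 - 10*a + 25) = (a + 7)/(a - 5)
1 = 1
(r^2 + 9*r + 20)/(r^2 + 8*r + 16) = (r + 5)/(r + 4)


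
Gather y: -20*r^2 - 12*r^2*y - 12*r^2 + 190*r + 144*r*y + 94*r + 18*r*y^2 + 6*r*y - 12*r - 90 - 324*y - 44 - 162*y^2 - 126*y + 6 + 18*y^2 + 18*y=-32*r^2 + 272*r + y^2*(18*r - 144) + y*(-12*r^2 + 150*r - 432) - 128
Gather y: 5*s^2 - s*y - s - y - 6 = 5*s^2 - s + y*(-s - 1) - 6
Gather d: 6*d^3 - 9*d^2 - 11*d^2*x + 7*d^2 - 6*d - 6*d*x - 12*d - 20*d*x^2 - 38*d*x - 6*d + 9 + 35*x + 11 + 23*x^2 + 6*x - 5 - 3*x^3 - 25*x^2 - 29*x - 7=6*d^3 + d^2*(-11*x - 2) + d*(-20*x^2 - 44*x - 24) - 3*x^3 - 2*x^2 + 12*x + 8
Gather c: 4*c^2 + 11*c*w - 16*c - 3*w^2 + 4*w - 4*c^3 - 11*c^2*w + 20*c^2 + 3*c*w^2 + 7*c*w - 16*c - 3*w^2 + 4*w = -4*c^3 + c^2*(24 - 11*w) + c*(3*w^2 + 18*w - 32) - 6*w^2 + 8*w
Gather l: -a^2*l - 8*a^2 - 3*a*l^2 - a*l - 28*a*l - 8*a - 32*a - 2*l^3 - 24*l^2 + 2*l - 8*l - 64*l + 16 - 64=-8*a^2 - 40*a - 2*l^3 + l^2*(-3*a - 24) + l*(-a^2 - 29*a - 70) - 48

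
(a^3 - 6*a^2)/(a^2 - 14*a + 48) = a^2/(a - 8)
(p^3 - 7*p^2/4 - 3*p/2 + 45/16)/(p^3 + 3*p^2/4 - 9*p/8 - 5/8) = (4*p^2 - 12*p + 9)/(2*(2*p^2 - p - 1))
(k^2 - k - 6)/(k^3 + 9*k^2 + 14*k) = (k - 3)/(k*(k + 7))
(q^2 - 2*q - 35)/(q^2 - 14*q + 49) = (q + 5)/(q - 7)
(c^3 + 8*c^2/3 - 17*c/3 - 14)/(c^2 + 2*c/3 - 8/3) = (3*c^2 + 2*c - 21)/(3*c - 4)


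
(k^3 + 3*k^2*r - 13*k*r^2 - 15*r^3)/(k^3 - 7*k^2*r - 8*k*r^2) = (-k^2 - 2*k*r + 15*r^2)/(k*(-k + 8*r))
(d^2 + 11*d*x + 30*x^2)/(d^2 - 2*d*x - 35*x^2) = (-d - 6*x)/(-d + 7*x)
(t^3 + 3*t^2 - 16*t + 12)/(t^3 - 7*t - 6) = (-t^3 - 3*t^2 + 16*t - 12)/(-t^3 + 7*t + 6)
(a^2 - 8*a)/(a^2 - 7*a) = (a - 8)/(a - 7)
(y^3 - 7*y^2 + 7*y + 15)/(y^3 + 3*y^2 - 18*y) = (y^2 - 4*y - 5)/(y*(y + 6))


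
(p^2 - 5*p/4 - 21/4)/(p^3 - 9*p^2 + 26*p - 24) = (p + 7/4)/(p^2 - 6*p + 8)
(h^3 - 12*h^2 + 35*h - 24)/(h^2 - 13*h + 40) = (h^2 - 4*h + 3)/(h - 5)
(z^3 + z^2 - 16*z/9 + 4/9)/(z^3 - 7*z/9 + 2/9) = (z + 2)/(z + 1)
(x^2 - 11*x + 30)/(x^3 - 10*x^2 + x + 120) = (x - 6)/(x^2 - 5*x - 24)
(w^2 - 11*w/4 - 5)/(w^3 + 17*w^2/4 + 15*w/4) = (w - 4)/(w*(w + 3))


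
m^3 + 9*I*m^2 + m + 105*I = (m - 3*I)*(m + 5*I)*(m + 7*I)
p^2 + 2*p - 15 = (p - 3)*(p + 5)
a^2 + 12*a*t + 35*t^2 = (a + 5*t)*(a + 7*t)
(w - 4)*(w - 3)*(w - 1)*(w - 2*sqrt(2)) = w^4 - 8*w^3 - 2*sqrt(2)*w^3 + 19*w^2 + 16*sqrt(2)*w^2 - 38*sqrt(2)*w - 12*w + 24*sqrt(2)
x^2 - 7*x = x*(x - 7)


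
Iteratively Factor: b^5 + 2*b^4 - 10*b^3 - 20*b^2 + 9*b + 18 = (b - 3)*(b^4 + 5*b^3 + 5*b^2 - 5*b - 6) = (b - 3)*(b + 2)*(b^3 + 3*b^2 - b - 3) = (b - 3)*(b + 2)*(b + 3)*(b^2 - 1) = (b - 3)*(b + 1)*(b + 2)*(b + 3)*(b - 1)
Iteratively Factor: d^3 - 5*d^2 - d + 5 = (d - 5)*(d^2 - 1) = (d - 5)*(d - 1)*(d + 1)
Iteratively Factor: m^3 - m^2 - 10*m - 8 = (m - 4)*(m^2 + 3*m + 2) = (m - 4)*(m + 2)*(m + 1)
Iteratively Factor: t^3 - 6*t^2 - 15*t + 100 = (t + 4)*(t^2 - 10*t + 25) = (t - 5)*(t + 4)*(t - 5)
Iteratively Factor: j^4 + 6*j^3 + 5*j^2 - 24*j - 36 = (j + 2)*(j^3 + 4*j^2 - 3*j - 18) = (j - 2)*(j + 2)*(j^2 + 6*j + 9) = (j - 2)*(j + 2)*(j + 3)*(j + 3)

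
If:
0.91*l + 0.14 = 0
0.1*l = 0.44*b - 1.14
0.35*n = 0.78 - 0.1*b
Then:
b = 2.56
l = -0.15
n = 1.50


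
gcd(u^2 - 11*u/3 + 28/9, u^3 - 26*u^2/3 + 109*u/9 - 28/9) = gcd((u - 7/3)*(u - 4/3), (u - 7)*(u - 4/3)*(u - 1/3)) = u - 4/3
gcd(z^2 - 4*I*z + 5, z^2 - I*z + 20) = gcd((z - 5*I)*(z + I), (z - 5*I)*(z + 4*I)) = z - 5*I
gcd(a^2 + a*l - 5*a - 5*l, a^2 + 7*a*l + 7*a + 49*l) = 1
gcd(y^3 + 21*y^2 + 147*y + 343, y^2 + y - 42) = y + 7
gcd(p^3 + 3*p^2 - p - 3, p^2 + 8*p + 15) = p + 3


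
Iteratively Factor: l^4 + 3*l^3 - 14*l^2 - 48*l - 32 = (l + 4)*(l^3 - l^2 - 10*l - 8) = (l + 1)*(l + 4)*(l^2 - 2*l - 8) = (l + 1)*(l + 2)*(l + 4)*(l - 4)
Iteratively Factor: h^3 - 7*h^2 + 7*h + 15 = (h + 1)*(h^2 - 8*h + 15) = (h - 5)*(h + 1)*(h - 3)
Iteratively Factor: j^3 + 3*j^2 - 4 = (j + 2)*(j^2 + j - 2) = (j + 2)^2*(j - 1)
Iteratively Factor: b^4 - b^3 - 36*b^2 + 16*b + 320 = (b - 5)*(b^3 + 4*b^2 - 16*b - 64) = (b - 5)*(b + 4)*(b^2 - 16) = (b - 5)*(b - 4)*(b + 4)*(b + 4)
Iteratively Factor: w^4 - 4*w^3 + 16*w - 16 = (w - 2)*(w^3 - 2*w^2 - 4*w + 8) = (w - 2)*(w + 2)*(w^2 - 4*w + 4) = (w - 2)^2*(w + 2)*(w - 2)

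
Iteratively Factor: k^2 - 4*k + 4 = (k - 2)*(k - 2)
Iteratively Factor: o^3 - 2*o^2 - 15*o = (o - 5)*(o^2 + 3*o) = (o - 5)*(o + 3)*(o)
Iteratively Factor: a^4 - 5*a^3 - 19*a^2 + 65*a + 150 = (a + 2)*(a^3 - 7*a^2 - 5*a + 75) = (a - 5)*(a + 2)*(a^2 - 2*a - 15) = (a - 5)^2*(a + 2)*(a + 3)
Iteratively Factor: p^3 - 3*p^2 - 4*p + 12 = (p - 2)*(p^2 - p - 6) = (p - 2)*(p + 2)*(p - 3)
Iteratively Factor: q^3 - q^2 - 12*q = (q)*(q^2 - q - 12) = q*(q - 4)*(q + 3)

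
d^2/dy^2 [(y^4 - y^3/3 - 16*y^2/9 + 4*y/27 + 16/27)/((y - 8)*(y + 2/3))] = 2*(y^3 - 24*y^2 + 192*y - 72)/(y^3 - 24*y^2 + 192*y - 512)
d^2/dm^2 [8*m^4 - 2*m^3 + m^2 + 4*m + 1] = 96*m^2 - 12*m + 2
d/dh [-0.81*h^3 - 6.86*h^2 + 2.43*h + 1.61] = -2.43*h^2 - 13.72*h + 2.43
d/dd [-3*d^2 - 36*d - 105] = -6*d - 36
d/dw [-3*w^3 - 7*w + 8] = -9*w^2 - 7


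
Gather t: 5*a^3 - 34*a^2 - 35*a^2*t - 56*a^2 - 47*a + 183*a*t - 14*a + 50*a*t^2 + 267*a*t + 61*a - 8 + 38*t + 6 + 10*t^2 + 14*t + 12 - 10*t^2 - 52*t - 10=5*a^3 - 90*a^2 + 50*a*t^2 + t*(-35*a^2 + 450*a)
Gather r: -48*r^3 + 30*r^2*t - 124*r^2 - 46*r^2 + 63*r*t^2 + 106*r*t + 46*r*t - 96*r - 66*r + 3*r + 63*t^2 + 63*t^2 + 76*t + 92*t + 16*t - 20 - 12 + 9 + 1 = -48*r^3 + r^2*(30*t - 170) + r*(63*t^2 + 152*t - 159) + 126*t^2 + 184*t - 22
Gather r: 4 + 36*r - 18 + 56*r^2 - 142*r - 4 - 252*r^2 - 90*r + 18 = -196*r^2 - 196*r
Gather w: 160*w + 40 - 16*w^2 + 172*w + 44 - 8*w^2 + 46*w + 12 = -24*w^2 + 378*w + 96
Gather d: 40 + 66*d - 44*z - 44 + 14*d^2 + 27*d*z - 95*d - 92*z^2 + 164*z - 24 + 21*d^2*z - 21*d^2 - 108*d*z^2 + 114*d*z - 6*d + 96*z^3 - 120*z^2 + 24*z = d^2*(21*z - 7) + d*(-108*z^2 + 141*z - 35) + 96*z^3 - 212*z^2 + 144*z - 28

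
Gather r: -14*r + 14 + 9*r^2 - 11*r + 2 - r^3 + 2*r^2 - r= -r^3 + 11*r^2 - 26*r + 16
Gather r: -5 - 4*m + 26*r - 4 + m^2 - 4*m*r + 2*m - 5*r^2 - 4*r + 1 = m^2 - 2*m - 5*r^2 + r*(22 - 4*m) - 8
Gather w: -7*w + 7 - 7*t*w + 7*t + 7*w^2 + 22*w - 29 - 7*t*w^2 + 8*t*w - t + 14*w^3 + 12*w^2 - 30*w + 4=6*t + 14*w^3 + w^2*(19 - 7*t) + w*(t - 15) - 18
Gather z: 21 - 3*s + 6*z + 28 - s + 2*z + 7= -4*s + 8*z + 56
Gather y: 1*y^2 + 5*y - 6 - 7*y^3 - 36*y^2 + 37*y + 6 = -7*y^3 - 35*y^2 + 42*y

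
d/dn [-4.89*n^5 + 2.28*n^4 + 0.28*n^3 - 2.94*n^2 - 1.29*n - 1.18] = -24.45*n^4 + 9.12*n^3 + 0.84*n^2 - 5.88*n - 1.29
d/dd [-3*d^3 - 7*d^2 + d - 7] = -9*d^2 - 14*d + 1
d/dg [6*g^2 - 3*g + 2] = 12*g - 3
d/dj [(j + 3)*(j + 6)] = 2*j + 9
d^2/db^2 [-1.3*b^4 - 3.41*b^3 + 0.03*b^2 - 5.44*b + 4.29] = -15.6*b^2 - 20.46*b + 0.06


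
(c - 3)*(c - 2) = c^2 - 5*c + 6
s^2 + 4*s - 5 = (s - 1)*(s + 5)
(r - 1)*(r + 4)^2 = r^3 + 7*r^2 + 8*r - 16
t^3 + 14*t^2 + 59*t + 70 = (t + 2)*(t + 5)*(t + 7)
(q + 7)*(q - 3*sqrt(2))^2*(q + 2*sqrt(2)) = q^4 - 4*sqrt(2)*q^3 + 7*q^3 - 28*sqrt(2)*q^2 - 6*q^2 - 42*q + 36*sqrt(2)*q + 252*sqrt(2)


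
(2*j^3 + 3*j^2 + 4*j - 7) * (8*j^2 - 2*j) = 16*j^5 + 20*j^4 + 26*j^3 - 64*j^2 + 14*j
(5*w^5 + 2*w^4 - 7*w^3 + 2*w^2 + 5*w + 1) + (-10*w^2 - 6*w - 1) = 5*w^5 + 2*w^4 - 7*w^3 - 8*w^2 - w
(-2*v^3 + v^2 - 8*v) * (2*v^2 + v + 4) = -4*v^5 - 23*v^3 - 4*v^2 - 32*v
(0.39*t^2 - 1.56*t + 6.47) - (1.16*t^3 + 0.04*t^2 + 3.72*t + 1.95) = -1.16*t^3 + 0.35*t^2 - 5.28*t + 4.52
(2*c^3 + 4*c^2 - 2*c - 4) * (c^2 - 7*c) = 2*c^5 - 10*c^4 - 30*c^3 + 10*c^2 + 28*c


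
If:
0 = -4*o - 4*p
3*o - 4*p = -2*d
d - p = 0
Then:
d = 0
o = 0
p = 0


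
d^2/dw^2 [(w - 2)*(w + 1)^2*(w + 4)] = 12*w^2 + 24*w - 6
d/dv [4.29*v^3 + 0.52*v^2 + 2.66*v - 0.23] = 12.87*v^2 + 1.04*v + 2.66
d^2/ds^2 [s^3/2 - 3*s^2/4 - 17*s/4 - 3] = 3*s - 3/2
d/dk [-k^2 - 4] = -2*k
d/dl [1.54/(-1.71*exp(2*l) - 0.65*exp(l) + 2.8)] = (5.2668*exp(l) + 1.001)*exp(l)/(1.71*exp(2*l) + 0.65*exp(l) - 2.8)^2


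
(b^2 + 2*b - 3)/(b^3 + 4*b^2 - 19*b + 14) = (b + 3)/(b^2 + 5*b - 14)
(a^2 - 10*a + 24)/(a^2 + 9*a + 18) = (a^2 - 10*a + 24)/(a^2 + 9*a + 18)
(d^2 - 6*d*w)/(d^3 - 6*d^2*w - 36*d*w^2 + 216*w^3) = d/(d^2 - 36*w^2)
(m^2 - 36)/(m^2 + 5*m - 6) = (m - 6)/(m - 1)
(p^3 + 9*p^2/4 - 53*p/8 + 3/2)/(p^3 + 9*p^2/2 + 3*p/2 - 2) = (8*p^2 - 14*p + 3)/(4*(2*p^2 + p - 1))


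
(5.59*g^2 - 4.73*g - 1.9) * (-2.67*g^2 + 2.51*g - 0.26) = -14.9253*g^4 + 26.66*g^3 - 8.2527*g^2 - 3.5392*g + 0.494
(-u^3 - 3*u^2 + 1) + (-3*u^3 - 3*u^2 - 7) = -4*u^3 - 6*u^2 - 6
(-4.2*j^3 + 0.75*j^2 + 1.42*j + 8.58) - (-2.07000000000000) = -4.2*j^3 + 0.75*j^2 + 1.42*j + 10.65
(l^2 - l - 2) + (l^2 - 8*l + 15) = 2*l^2 - 9*l + 13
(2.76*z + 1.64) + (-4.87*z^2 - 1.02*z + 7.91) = -4.87*z^2 + 1.74*z + 9.55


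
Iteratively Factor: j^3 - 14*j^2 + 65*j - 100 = (j - 4)*(j^2 - 10*j + 25) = (j - 5)*(j - 4)*(j - 5)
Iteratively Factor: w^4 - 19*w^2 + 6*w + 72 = (w - 3)*(w^3 + 3*w^2 - 10*w - 24) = (w - 3)^2*(w^2 + 6*w + 8) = (w - 3)^2*(w + 2)*(w + 4)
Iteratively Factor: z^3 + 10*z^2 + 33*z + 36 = (z + 3)*(z^2 + 7*z + 12) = (z + 3)*(z + 4)*(z + 3)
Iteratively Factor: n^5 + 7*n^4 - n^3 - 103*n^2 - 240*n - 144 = (n + 1)*(n^4 + 6*n^3 - 7*n^2 - 96*n - 144) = (n - 4)*(n + 1)*(n^3 + 10*n^2 + 33*n + 36) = (n - 4)*(n + 1)*(n + 3)*(n^2 + 7*n + 12) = (n - 4)*(n + 1)*(n + 3)*(n + 4)*(n + 3)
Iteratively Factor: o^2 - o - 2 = (o + 1)*(o - 2)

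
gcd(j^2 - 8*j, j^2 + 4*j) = j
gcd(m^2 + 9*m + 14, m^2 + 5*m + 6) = m + 2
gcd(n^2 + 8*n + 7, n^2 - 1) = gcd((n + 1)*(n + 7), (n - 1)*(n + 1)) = n + 1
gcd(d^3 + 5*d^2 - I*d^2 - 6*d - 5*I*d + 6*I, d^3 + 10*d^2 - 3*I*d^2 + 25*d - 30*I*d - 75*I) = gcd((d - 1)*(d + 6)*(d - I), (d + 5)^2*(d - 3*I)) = 1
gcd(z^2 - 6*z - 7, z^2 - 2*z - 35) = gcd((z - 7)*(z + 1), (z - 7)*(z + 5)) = z - 7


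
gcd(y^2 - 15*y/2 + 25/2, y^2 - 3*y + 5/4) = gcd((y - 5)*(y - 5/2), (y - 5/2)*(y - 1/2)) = y - 5/2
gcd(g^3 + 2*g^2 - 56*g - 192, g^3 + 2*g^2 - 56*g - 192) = g^3 + 2*g^2 - 56*g - 192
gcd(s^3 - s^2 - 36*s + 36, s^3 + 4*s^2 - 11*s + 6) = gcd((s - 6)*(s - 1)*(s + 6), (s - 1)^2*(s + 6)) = s^2 + 5*s - 6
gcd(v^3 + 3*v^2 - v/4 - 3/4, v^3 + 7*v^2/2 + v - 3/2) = v^2 + 5*v/2 - 3/2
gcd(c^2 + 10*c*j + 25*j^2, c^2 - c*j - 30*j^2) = c + 5*j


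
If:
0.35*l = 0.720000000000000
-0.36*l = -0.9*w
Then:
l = 2.06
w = 0.82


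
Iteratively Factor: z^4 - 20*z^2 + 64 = (z + 2)*(z^3 - 2*z^2 - 16*z + 32) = (z - 2)*(z + 2)*(z^2 - 16) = (z - 4)*(z - 2)*(z + 2)*(z + 4)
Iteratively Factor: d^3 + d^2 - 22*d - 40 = (d - 5)*(d^2 + 6*d + 8) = (d - 5)*(d + 2)*(d + 4)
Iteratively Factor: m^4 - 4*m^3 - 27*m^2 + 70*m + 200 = (m - 5)*(m^3 + m^2 - 22*m - 40) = (m - 5)*(m + 4)*(m^2 - 3*m - 10) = (m - 5)^2*(m + 4)*(m + 2)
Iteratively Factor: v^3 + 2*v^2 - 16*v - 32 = (v + 4)*(v^2 - 2*v - 8) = (v - 4)*(v + 4)*(v + 2)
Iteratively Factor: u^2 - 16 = (u + 4)*(u - 4)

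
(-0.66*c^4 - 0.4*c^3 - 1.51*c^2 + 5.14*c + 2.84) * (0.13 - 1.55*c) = 1.023*c^5 + 0.5342*c^4 + 2.2885*c^3 - 8.1633*c^2 - 3.7338*c + 0.3692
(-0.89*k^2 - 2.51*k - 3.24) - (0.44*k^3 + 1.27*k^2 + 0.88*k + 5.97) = -0.44*k^3 - 2.16*k^2 - 3.39*k - 9.21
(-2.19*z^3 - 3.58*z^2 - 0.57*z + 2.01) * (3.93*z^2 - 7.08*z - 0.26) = -8.6067*z^5 + 1.4358*z^4 + 23.6757*z^3 + 12.8657*z^2 - 14.0826*z - 0.5226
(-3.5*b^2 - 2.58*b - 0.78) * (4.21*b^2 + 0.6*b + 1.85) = -14.735*b^4 - 12.9618*b^3 - 11.3068*b^2 - 5.241*b - 1.443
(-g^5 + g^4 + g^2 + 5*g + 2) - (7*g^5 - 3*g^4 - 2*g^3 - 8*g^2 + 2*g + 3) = -8*g^5 + 4*g^4 + 2*g^3 + 9*g^2 + 3*g - 1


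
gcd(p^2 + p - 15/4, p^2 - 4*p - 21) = 1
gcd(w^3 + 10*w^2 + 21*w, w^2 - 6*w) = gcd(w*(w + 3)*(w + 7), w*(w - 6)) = w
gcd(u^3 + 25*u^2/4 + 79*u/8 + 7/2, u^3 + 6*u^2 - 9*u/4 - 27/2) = 1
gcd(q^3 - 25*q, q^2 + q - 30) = q - 5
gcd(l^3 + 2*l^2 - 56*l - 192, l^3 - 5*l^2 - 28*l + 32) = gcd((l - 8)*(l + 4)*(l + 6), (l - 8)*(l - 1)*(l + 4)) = l^2 - 4*l - 32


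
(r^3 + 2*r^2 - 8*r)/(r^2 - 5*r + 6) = r*(r + 4)/(r - 3)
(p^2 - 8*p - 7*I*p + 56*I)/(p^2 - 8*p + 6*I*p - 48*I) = (p - 7*I)/(p + 6*I)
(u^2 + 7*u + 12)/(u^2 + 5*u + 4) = (u + 3)/(u + 1)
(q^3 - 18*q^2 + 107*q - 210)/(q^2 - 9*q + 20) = (q^2 - 13*q + 42)/(q - 4)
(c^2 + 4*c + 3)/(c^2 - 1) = (c + 3)/(c - 1)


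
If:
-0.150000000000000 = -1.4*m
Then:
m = 0.11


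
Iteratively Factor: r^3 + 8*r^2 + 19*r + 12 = (r + 4)*(r^2 + 4*r + 3) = (r + 3)*(r + 4)*(r + 1)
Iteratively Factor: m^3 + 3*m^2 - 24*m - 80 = (m + 4)*(m^2 - m - 20) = (m + 4)^2*(m - 5)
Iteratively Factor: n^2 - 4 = (n - 2)*(n + 2)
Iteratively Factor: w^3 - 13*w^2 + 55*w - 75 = (w - 5)*(w^2 - 8*w + 15) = (w - 5)*(w - 3)*(w - 5)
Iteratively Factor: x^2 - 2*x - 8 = (x - 4)*(x + 2)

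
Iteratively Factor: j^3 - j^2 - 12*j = (j - 4)*(j^2 + 3*j) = (j - 4)*(j + 3)*(j)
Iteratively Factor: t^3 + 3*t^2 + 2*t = (t + 1)*(t^2 + 2*t) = t*(t + 1)*(t + 2)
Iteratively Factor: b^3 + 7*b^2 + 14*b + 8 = (b + 4)*(b^2 + 3*b + 2) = (b + 2)*(b + 4)*(b + 1)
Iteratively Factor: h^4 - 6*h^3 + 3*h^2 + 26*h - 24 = (h - 1)*(h^3 - 5*h^2 - 2*h + 24) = (h - 1)*(h + 2)*(h^2 - 7*h + 12) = (h - 4)*(h - 1)*(h + 2)*(h - 3)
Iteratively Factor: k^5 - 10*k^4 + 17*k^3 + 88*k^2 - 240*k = (k)*(k^4 - 10*k^3 + 17*k^2 + 88*k - 240) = k*(k + 3)*(k^3 - 13*k^2 + 56*k - 80) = k*(k - 4)*(k + 3)*(k^2 - 9*k + 20) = k*(k - 4)^2*(k + 3)*(k - 5)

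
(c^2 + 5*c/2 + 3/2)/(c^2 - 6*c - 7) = (c + 3/2)/(c - 7)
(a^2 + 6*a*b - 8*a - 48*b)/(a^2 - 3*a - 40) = (a + 6*b)/(a + 5)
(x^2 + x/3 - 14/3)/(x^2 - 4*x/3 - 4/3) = (3*x + 7)/(3*x + 2)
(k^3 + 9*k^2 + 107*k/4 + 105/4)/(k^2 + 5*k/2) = k + 13/2 + 21/(2*k)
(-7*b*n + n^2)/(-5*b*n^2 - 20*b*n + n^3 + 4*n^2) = (7*b - n)/(5*b*n + 20*b - n^2 - 4*n)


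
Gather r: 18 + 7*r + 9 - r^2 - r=-r^2 + 6*r + 27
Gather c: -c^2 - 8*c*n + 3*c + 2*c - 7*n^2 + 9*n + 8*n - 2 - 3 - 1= -c^2 + c*(5 - 8*n) - 7*n^2 + 17*n - 6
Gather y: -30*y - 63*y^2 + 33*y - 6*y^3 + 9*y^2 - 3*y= -6*y^3 - 54*y^2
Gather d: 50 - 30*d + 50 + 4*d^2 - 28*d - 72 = 4*d^2 - 58*d + 28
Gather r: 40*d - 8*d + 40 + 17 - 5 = 32*d + 52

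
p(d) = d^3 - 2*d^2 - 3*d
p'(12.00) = 381.00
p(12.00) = 1404.00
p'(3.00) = 12.00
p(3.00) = 0.00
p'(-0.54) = 0.03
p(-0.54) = 0.88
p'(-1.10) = 5.03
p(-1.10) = -0.45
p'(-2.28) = 21.72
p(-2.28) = -15.41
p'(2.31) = 3.77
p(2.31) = -5.28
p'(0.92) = -4.14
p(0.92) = -3.67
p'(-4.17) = 65.85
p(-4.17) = -94.78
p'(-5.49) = 109.38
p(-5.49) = -209.28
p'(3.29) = 16.31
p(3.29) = 4.09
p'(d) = 3*d^2 - 4*d - 3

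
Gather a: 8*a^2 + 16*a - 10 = 8*a^2 + 16*a - 10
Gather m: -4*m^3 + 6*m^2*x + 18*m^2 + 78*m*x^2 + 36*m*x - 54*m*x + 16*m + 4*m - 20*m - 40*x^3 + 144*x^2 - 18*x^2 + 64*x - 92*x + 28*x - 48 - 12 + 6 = -4*m^3 + m^2*(6*x + 18) + m*(78*x^2 - 18*x) - 40*x^3 + 126*x^2 - 54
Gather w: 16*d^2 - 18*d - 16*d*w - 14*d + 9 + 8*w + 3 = 16*d^2 - 32*d + w*(8 - 16*d) + 12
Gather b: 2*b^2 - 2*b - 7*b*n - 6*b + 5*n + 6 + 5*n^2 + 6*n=2*b^2 + b*(-7*n - 8) + 5*n^2 + 11*n + 6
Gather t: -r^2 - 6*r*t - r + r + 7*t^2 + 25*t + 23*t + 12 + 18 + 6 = -r^2 + 7*t^2 + t*(48 - 6*r) + 36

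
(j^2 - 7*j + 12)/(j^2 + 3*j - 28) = (j - 3)/(j + 7)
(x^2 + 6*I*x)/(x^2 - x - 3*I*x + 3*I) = x*(x + 6*I)/(x^2 - x - 3*I*x + 3*I)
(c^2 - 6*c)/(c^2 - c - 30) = c/(c + 5)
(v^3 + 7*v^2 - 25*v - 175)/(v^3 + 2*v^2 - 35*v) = (v + 5)/v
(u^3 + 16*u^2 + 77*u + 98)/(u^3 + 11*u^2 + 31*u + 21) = (u^2 + 9*u + 14)/(u^2 + 4*u + 3)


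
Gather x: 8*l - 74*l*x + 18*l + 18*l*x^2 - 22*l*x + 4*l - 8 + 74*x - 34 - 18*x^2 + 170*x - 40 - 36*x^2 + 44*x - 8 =30*l + x^2*(18*l - 54) + x*(288 - 96*l) - 90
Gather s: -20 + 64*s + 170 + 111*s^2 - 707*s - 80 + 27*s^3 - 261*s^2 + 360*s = 27*s^3 - 150*s^2 - 283*s + 70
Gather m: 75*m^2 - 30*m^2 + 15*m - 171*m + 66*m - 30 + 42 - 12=45*m^2 - 90*m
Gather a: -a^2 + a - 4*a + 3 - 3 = -a^2 - 3*a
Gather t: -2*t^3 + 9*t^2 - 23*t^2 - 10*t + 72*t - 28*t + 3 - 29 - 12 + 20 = -2*t^3 - 14*t^2 + 34*t - 18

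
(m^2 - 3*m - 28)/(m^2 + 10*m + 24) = (m - 7)/(m + 6)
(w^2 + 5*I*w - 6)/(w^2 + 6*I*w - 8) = (w + 3*I)/(w + 4*I)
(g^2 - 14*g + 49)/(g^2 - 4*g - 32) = (-g^2 + 14*g - 49)/(-g^2 + 4*g + 32)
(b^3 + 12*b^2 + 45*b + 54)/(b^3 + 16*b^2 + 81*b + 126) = (b + 3)/(b + 7)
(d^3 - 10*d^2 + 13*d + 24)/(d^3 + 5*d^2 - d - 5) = (d^2 - 11*d + 24)/(d^2 + 4*d - 5)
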